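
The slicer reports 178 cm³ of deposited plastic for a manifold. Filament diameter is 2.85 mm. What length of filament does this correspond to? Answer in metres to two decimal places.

27.90 m

A = π r² = π × 1.425² = 6.3794 mm².
Length = 178 cm³ / 6.3794 mm² = 178000 / 6.3794 = 27902.31 mm = 27.90 m.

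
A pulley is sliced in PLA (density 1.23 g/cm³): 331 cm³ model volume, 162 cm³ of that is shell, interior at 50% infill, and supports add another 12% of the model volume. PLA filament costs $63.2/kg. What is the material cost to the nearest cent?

$22.25

Volume inside the shell = 331 − 162 = 169 cm³.
Infill deposited = 0.50 × 169, so 84.5 cm³.
Support = 0.12 × 331 = 39.72 cm³.
Total printed volume = 162 + 84.5 + 39.72 = 286.22 cm³.
Mass = 286.22 × 1.23, so 352.0506 g.
Cost = 352.0506 g / 1000 × $63.2/kg = $22.25.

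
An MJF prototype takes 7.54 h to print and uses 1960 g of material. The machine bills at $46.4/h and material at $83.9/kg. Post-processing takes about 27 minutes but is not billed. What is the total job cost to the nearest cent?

Time charge = 46.4 × 7.54 = $349.856.
Feedstock cost: 83.9 × 1960/1000 → $164.444.
Total = 349.856 + 164.444 = $514.30.

$514.30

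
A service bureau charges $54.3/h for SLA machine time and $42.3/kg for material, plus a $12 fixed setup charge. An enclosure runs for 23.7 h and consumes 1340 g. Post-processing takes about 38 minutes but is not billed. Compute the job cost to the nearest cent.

$1355.59

Machine cost = 54.3 × 23.7, so $1286.91.
Feedstock cost = 42.3 × 1340/1000, so $56.682.
Total = 1286.91 + 56.682 + 12 = 1355.592 ≈ $1355.59.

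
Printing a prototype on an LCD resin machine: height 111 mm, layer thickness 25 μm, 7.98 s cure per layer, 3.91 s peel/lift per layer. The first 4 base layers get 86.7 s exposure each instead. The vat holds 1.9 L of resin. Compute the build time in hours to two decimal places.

14.75 hours

Number of layers: 111 / 0.025 → 4440 (rounded up).
Burn-in layers = 4 × (86.7 + 3.91), so 362.44 s.
Normal layers: 4436 × (7.98 + 3.91) → 52744.04 s.
Sum: 362.44 + 52744.04 = 53106.48 s → 14.75 hours.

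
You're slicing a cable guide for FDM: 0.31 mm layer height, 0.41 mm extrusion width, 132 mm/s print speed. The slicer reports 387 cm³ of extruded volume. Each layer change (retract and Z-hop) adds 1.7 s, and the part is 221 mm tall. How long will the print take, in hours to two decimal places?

Bead cross-section = 0.31 × 0.41, so 0.1271 mm².
Path length: 387000 mm³ / 0.1271 mm² → 3044846.6 mm.
Print-move time = 3044846.6 / 132 = 23067 s.
Layers = ⌈221/0.31⌉ = 713.
Non-print overhead: 713 × 1.7 → 1212.1 s.
Altogether 23067 + 1212.1 = 24279.1 s, i.e. 6.74 hours.

6.74 hours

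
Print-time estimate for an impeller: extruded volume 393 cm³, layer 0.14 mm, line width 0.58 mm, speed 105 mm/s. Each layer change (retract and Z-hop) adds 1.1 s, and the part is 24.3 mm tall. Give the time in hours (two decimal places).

Line area: 0.14 × 0.58 → 0.0812 mm².
Toolpath length = 393 cm³ / 0.0812 mm² = 393000 / 0.0812 = 4839901.5 mm.
Time extruding = 4839901.5 / 105 = 46094.3 s.
Layer count = ceil(24.3 / 0.14) = 174.
Non-print overhead = 174 × 1.1 = 191.4 s.
Altogether 46094.3 + 191.4 = 46285.7 s, i.e. 12.86 hours.

12.86 hours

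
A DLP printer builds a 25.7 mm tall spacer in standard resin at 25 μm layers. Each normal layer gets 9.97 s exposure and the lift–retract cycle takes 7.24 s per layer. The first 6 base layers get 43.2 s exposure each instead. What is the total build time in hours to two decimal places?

4.97 hours

Number of layers: 25.7 / 0.025 → 1028 (rounded up).
Burn-in layers = 6 × (43.2 + 7.24), so 302.64 s.
Regular layers: 1022 × (9.97 + 7.24) → 17588.62 s.
Total = 302.64 + 17588.62 = 17891.26 s = 4.97 hours.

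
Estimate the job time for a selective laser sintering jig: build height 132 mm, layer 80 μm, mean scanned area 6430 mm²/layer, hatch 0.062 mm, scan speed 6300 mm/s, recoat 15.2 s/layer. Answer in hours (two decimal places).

14.51 hours

Layer count = ceil(132 / 0.08) = 1650.
Hatch length per layer = 6430 / 0.062, so 103709.7 mm.
Laser time per layer = 103709.7 / 6300, so 16.4619 s.
Per-layer time = 16.4619 + 15.2 = 31.6619 s.
Total: 1650 × 31.6619 s = 52242.135 s → 14.51 hours.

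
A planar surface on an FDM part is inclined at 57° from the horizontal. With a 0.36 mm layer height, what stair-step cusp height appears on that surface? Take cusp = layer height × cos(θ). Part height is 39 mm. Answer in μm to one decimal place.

Cusp = layer height × cos(57°) = 0.36 × 0.5446 = 0.196056 mm = 196.1 μm.

196.1 μm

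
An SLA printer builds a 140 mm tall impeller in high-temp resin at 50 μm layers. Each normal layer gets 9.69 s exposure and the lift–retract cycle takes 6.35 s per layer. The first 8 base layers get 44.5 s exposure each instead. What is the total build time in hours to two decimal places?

Layer count = ceil(140 / 0.05) = 2800.
Burn-in layers = 8 × (44.5 + 6.35) = 406.8 s.
Normal layers = 2792 × (9.69 + 6.35) = 44783.68 s.
Total = 406.8 + 44783.68 = 45190.48 s = 12.55 hours.

12.55 hours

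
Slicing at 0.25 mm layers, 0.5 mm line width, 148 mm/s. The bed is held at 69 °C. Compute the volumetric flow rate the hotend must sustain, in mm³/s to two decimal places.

18.50

Extrusion cross-section = 0.25 × 0.5, so 0.125 mm².
Q = v·A = 148 × 0.125 = 18.50 mm³/s.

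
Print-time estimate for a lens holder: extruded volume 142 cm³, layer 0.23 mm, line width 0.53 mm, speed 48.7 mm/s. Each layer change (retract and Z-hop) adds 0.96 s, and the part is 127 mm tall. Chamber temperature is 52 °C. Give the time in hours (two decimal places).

Line area: 0.23 × 0.53 → 0.1219 mm².
Total extruded path = 142000/0.1219 = 1164889.3 mm.
Extrusion time = 1164889.3 / 48.7, so 23919.7 s.
Layers = ⌈127/0.23⌉ = 553.
Layer-change overhead = 553 × 0.96 = 530.88 s.
Total = 23919.7 + 530.88 = 24450.58 s = 6.79 hours.

6.79 hours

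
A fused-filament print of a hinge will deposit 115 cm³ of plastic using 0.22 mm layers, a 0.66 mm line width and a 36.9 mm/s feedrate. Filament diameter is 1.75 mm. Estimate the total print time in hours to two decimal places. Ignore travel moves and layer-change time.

Bead cross-section = 0.22 × 0.66, so 0.1452 mm².
Total extruded path = 115000/0.1452 = 792011 mm.
Time extruding: 792011 / 36.9 → 21463.7 s.
21463.7 s = 5.96 hours.

5.96 hours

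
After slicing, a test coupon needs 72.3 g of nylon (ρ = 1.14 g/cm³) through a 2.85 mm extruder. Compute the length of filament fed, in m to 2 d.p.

Extruded volume: 72.3/1.14 = 63.4211 cm³ (63421.1 mm³).
A = π r² = π × 1.425² = 6.3794 mm².
Length = 63421.1 / 6.3794 = 9941.55 mm = 9.94 m.

9.94 m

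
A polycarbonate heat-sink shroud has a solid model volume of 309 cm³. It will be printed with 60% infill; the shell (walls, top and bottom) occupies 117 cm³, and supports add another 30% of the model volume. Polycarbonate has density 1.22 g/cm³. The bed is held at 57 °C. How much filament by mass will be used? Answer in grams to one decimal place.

Volume inside the shell = 309 − 117 = 192 cm³.
Deposited infill = 0.60 × 192 = 115.2 cm³.
Support = 0.30 × 309 = 92.7 cm³.
Total extruded: 117 + 115.2 + 92.7 → 324.9 cm³.
Mass = 324.9 × 1.22, so 396.378 g.

396.4 g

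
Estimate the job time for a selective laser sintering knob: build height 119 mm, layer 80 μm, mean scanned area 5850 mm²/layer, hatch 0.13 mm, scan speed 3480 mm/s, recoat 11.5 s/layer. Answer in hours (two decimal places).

Layer count = ceil(119 / 0.08) = 1488.
Per-layer scan distance: 5850 / 0.13 → 45000 mm.
Laser time per layer = 45000 / 3480, so 12.931 s.
Layer cycle = 12.931 + 11.5 = 24.431 s.
Build time = 1488 × 24.431 = 36353.328 s = 10.10 hours.

10.10 hours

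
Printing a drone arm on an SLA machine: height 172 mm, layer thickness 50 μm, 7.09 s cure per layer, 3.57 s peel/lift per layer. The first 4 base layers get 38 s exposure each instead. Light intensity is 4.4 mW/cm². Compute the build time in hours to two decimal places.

Number of layers: 172 / 0.05 → 3440 (rounded up).
Bottom layers = 4 × (38 + 3.57), so 166.28 s.
Remaining layers = 3436 × (7.09 + 3.57) = 36627.76 s.
Sum: 166.28 + 36627.76 = 36794.04 s → 10.22 hours.

10.22 hours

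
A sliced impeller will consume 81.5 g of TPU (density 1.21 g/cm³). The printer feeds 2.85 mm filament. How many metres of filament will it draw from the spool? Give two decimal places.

10.56 m

Extruded volume: 81.5/1.21 = 67.3554 cm³ (67355.4 mm³).
Filament cross-section = π × (2.85/2)² = 6.3794 mm².
L = V/A = 67355.4/6.3794 = 10558.27 mm → 10.56 m.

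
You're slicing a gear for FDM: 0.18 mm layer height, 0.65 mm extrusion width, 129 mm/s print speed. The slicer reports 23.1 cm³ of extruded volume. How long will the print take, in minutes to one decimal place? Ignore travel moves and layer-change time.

Extrusion cross-section = 0.18 × 0.65, so 0.117 mm².
Path length: 23100 mm³ / 0.117 mm² → 197435.9 mm.
Extrusion time: 197435.9 / 129 → 1530.5 s.
That's 1530.5 s → 25.5 minutes.

25.5 minutes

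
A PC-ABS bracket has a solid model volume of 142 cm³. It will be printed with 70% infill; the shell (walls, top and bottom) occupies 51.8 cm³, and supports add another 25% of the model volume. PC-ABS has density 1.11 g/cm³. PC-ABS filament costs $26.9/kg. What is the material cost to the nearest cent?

$4.49

Infill region = 142 − 51.8 = 90.2 cm³.
Infill volume: 0.70 × 90.2 → 63.14 cm³.
Support: 0.25 × 142 → 35.5 cm³.
Total printed volume = 51.8 + 63.14 + 35.5 = 150.44 cm³.
Mass = 150.44 × 1.11 = 166.9884 g.
Cost = 166.9884 g / 1000 × $26.9/kg = $4.49.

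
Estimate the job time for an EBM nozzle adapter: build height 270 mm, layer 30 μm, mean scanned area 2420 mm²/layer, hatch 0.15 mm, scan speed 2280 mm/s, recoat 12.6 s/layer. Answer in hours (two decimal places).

Number of layers: 270 / 0.03 → 9000 (rounded up).
Per-layer scan distance: 2420 / 0.15 → 16133.3 mm.
Per-layer scan time = 16133.3 / 2280 = 7.076 s.
Layer cycle: 7.076 + 12.6 → 19.676 s.
Total: 9000 × 19.676 s = 177084 s → 49.19 hours.

49.19 hours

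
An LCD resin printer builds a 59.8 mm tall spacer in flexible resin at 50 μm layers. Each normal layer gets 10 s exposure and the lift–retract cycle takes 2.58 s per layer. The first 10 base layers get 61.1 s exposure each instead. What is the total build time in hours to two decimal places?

Layer count = ceil(59.8 / 0.05) = 1196.
Bottom layers = 10 × (61.1 + 2.58) = 636.8 s.
Regular layers = 1186 × (10 + 2.58) = 14919.88 s.
Sum: 636.8 + 14919.88 = 15556.68 s → 4.32 hours.

4.32 hours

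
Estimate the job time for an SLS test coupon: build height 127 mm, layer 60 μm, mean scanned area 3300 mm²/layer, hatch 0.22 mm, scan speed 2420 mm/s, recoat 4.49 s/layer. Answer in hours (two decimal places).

6.29 hours

Number of layers: 127 / 0.06 → 2117 (rounded up).
Hatch length per layer: 3300 / 0.22 → 15000 mm.
Scan time per layer: 15000 / 2420 → 6.1983 s.
Time per layer: 6.1983 + 4.49 → 10.6883 s.
2117 layers × 10.6883 s/layer = 22627.1311 s, i.e. 6.29 hours.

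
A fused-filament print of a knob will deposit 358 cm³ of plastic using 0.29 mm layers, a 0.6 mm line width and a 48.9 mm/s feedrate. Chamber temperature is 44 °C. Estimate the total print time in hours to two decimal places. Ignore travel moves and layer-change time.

11.69 hours

Extrusion cross-section: 0.29 × 0.6 → 0.174 mm².
Toolpath length = 358 cm³ / 0.174 mm² = 358000 / 0.174 = 2057471.3 mm.
Time extruding: 2057471.3 / 48.9 → 42075.1 s.
42075.1 s = 11.69 hours.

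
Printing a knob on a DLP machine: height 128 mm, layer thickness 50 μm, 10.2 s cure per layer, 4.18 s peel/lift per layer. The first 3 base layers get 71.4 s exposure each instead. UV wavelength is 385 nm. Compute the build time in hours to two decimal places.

10.28 hours

Layer count = ceil(128 / 0.05) = 2560.
Bottom layers = 3 × (71.4 + 4.18), so 226.74 s.
Remaining layers = 2557 × (10.2 + 4.18), so 36769.66 s.
Total = 226.74 + 36769.66 = 36996.4 s = 10.28 hours.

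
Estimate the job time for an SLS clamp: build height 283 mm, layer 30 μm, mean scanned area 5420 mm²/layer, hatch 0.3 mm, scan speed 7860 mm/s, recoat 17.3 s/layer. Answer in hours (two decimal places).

Layers = ⌈283/0.03⌉ = 9434.
Hatch length per layer = 5420 / 0.3, so 18066.7 mm.
Scan time per layer = 18066.7 / 7860, so 2.2986 s.
Layer cycle = 2.2986 + 17.3, so 19.5986 s.
9434 layers × 19.5986 s/layer = 184893.1924 s, i.e. 51.36 hours.

51.36 hours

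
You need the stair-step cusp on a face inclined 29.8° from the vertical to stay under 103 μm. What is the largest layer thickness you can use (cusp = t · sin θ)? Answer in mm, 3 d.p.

0.207 mm

sin(29.8°) = 0.4970; t_max = 0.103/0.4970 = 0.207 mm.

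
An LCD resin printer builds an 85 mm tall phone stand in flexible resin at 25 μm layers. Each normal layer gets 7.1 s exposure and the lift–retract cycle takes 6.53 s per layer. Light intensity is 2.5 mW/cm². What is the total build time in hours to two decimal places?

12.87 hours

Number of layers: 85 / 0.025 → 3400 (rounded up).
Cycle time: 7.1 + 6.53 → 13.63 s.
Build time: 3400 × 13.63 s = 46342 s, i.e. 12.87 hours.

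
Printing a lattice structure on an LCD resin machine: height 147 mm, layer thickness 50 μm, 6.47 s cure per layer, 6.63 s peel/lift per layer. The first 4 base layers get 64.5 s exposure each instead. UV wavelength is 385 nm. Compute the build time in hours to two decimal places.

Number of layers: 147 / 0.05 → 2940 (rounded up).
Base layers = 4 × (64.5 + 6.63), so 284.52 s.
Remaining layers: 2936 × (6.47 + 6.63) → 38461.6 s.
Total = 284.52 + 38461.6 = 38746.12 s = 10.76 hours.

10.76 hours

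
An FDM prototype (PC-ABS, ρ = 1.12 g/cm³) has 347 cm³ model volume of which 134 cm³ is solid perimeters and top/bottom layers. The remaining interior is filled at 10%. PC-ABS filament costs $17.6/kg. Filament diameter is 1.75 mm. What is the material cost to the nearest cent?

Infill region = 347 − 134, so 213 cm³.
Deposited infill = 0.10 × 213, so 21.3 cm³.
Total extruded: 134 + 21.3 → 155.3 cm³.
Mass: 155.3 × 1.12 → 173.936 g.
Cost = 173.936 g / 1000 × $17.6/kg = $3.06.

$3.06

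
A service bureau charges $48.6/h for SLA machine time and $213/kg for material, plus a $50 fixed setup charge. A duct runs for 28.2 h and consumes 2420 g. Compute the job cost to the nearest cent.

$1935.98

Machine-time cost: 48.6 × 28.2 → $1370.52.
Material charge = 213 × 2420/1000, so $515.46.
Total = 1370.52 + 515.46 + 50 = $1935.98.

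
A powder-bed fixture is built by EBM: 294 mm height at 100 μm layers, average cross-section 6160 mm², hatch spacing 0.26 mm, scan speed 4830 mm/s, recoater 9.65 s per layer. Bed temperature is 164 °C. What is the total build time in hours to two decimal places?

Layers = ⌈294/0.1⌉ = 2940.
Scan path per layer: 6160 / 0.26 → 23692.3 mm.
Scan time per layer = 23692.3 / 4830, so 4.9052 s.
Time per layer: 4.9052 + 9.65 → 14.5552 s.
Build time = 2940 × 14.5552 = 42792.288 s = 11.89 hours.

11.89 hours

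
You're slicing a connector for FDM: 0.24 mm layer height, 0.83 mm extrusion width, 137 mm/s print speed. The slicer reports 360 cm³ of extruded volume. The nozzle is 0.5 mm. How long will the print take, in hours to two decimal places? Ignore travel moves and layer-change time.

3.66 hours

Bead cross-section = 0.24 × 0.83, so 0.1992 mm².
Total extruded path = 360000/0.1992 = 1807228.9 mm.
Extrusion time = 1807228.9 / 137 = 13191.5 s.
13191.5 s = 3.66 hours.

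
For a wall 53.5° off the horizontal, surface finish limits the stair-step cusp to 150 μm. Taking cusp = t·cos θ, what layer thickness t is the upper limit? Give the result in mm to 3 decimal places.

cos(53.5°) = 0.5948; t_max = 0.15/0.5948 = 0.252 mm.

0.252 mm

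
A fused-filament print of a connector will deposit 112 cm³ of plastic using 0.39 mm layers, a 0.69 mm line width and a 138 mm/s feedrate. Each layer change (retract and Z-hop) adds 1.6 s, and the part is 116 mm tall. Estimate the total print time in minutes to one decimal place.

Extrusion cross-section = 0.39 × 0.69, so 0.2691 mm².
Total extruded path = 112000/0.2691 = 416202.2 mm.
Time extruding = 416202.2 / 138, so 3016 s.
Layer count = ceil(116 / 0.39) = 298.
Z-hop total = 298 × 1.6, so 476.8 s.
Altogether 3016 + 476.8 = 3492.8 s, i.e. 58.2 minutes.

58.2 minutes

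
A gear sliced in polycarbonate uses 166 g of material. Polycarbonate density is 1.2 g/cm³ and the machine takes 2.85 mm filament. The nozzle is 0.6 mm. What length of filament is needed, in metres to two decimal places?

21.68 m

Volume = 166 g / 1.2 g·cm⁻³ = 138.3333 cm³ = 138333.3 mm³.
Cross-section of 2.85 mm filament: π·(2.85/2)² = 6.3794 mm².
L = V/A = 138333.3/6.3794 = 21684.37 mm → 21.68 m.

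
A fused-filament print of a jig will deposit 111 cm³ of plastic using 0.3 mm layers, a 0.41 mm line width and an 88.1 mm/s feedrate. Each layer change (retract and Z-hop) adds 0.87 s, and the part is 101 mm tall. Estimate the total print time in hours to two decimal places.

2.93 hours

Line area = 0.3 × 0.41, so 0.123 mm².
Path length: 111000 mm³ / 0.123 mm² → 902439 mm.
Time extruding: 902439 / 88.1 → 10243.3 s.
Layer count = ceil(101 / 0.3) = 337.
Z-hop total: 337 × 0.87 → 293.19 s.
Altogether 10243.3 + 293.19 = 10536.49 s, i.e. 2.93 hours.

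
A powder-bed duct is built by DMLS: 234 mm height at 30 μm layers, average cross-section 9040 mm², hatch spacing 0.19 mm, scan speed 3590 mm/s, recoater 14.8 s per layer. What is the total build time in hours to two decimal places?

60.78 hours

Number of layers: 234 / 0.03 → 7800 (rounded up).
Per-layer scan distance = 9040 / 0.19, so 47578.9 mm.
Laser time per layer = 47578.9 / 3590, so 13.2532 s.
Time per layer = 13.2532 + 14.8 = 28.0532 s.
Total: 7800 × 28.0532 s = 218814.96 s → 60.78 hours.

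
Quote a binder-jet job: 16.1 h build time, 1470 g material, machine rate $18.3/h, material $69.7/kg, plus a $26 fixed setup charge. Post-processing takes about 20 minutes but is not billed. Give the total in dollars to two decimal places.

$423.09

Time charge = 18.3 × 16.1 = $294.63.
Material cost: 69.7 × 1470/1000 → $102.459.
Total = 294.63 + 102.459 + 26 = 423.089 ≈ $423.09.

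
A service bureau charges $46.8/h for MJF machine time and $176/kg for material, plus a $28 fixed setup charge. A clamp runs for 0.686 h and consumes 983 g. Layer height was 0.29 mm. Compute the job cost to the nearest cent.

$233.11

Time charge = 46.8 × 0.686 = $32.1048.
Material charge: 176 × 983/1000 → $173.008.
Adding setup: 32.1048 + 173.008 + 28 → 233.1128 ≈ $233.11.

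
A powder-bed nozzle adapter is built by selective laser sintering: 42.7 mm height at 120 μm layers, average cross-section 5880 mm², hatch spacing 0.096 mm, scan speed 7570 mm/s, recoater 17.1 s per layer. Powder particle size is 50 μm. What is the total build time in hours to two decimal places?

2.49 hours

Number of layers: 42.7 / 0.12 → 356 (rounded up).
Hatch length per layer = 5880 / 0.096, so 61250 mm.
Laser time per layer = 61250 / 7570, so 8.0911 s.
Layer cycle: 8.0911 + 17.1 → 25.1911 s.
Build time = 356 × 25.1911 = 8968.0316 s = 2.49 hours.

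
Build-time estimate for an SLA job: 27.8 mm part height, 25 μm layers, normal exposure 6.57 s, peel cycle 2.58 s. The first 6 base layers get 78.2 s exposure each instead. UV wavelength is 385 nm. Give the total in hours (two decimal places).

Layers = ⌈27.8/0.025⌉ = 1112.
Base layers: 6 × (78.2 + 2.58) → 484.68 s.
Regular layers = 1106 × (6.57 + 2.58) = 10119.9 s.
Total = 484.68 + 10119.9 = 10604.58 s = 2.95 hours.

2.95 hours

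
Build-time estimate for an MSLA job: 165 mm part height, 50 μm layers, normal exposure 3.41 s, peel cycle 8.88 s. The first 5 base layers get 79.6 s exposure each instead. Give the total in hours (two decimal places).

Number of layers: 165 / 0.05 → 3300 (rounded up).
Bottom layers: 5 × (79.6 + 8.88) → 442.4 s.
Remaining layers = 3295 × (3.41 + 8.88), so 40495.55 s.
Total = 442.4 + 40495.55 = 40937.95 s = 11.37 hours.

11.37 hours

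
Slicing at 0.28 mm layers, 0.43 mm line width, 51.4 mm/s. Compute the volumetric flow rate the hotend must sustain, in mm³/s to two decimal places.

6.19

Bead cross-section: 0.28 × 0.43 → 0.1204 mm².
Q = v·A = 51.4 × 0.1204 = 6.19 mm³/s.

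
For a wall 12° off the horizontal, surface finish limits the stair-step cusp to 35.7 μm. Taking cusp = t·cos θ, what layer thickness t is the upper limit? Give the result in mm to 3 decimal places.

0.036 mm

t = h_c / cos θ = 0.0357 / 0.9781 = 0.036 mm.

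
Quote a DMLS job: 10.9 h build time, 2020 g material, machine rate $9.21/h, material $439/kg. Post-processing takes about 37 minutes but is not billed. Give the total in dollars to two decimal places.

$987.17

Machine cost: 9.21 × 10.9 → $100.389.
Feedstock cost = 439 × 2020/1000 = $886.78.
Job cost: 100.389 + 886.78 = 987.169 ≈ $987.17.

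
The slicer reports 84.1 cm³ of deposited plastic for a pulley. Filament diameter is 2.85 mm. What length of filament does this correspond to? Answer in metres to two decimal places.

A = π r² = π × 1.425² = 6.3794 mm².
Length = 84.1 cm³ / 6.3794 mm² = 84100 / 6.3794 = 13183.06 mm = 13.18 m.

13.18 m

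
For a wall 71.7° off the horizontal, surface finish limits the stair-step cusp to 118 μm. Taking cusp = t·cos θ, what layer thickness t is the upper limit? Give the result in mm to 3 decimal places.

Layer height = cusp / cos(71.7°) = 0.118 / 0.3140 = 0.376 mm.

0.376 mm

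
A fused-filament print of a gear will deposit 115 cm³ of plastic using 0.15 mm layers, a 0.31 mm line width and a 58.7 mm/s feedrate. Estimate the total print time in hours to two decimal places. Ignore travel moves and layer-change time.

11.70 hours

Extrusion cross-section = 0.15 × 0.31 = 0.0465 mm².
Path length: 115000 mm³ / 0.0465 mm² → 2473118.3 mm.
Print-move time = 2473118.3 / 58.7 = 42131.5 s.
That's 42131.5 s → 11.70 hours.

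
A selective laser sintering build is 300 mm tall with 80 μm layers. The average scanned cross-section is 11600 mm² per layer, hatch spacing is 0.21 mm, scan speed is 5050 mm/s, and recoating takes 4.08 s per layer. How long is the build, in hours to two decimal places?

15.64 hours

Layer count = ceil(300 / 0.08) = 3750.
Per-layer scan distance = 11600 / 0.21, so 55238.1 mm.
Scan time per layer: 55238.1 / 5050 → 10.9382 s.
Time per layer: 10.9382 + 4.08 → 15.0182 s.
Build time = 3750 × 15.0182 = 56318.25 s = 15.64 hours.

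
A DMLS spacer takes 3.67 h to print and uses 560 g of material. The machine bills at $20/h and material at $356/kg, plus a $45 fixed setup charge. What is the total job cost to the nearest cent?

Time charge: 20 × 3.67 → $73.40.
Material charge = 356 × 560/1000 = $199.36.
Adding setup: 73.40 + 199.36 + 45 → $317.76.

$317.76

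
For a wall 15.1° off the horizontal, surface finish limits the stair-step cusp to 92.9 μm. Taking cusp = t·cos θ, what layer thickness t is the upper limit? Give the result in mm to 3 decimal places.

0.096 mm

t = h_c / cos θ = 0.0929 / 0.9655 = 0.096 mm.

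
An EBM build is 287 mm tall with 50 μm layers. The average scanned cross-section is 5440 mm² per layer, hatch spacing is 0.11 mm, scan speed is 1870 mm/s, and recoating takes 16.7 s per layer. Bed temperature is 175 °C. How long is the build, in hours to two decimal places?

68.79 hours

Layer count = ceil(287 / 0.05) = 5740.
Scan path per layer = 5440 / 0.11 = 49454.5 mm.
Scan time per layer = 49454.5 / 1870, so 26.4463 s.
Per-layer time = 26.4463 + 16.7 = 43.1463 s.
5740 layers × 43.1463 s/layer = 247659.762 s, i.e. 68.79 hours.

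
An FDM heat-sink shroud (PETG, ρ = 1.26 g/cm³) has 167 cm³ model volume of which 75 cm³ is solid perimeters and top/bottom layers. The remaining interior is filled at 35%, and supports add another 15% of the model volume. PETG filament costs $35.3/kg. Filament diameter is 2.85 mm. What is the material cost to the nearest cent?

$5.88

Volume inside the shell = 167 − 75, so 92 cm³.
Infill deposited = 0.35 × 92, so 32.2 cm³.
Support: 0.15 × 167 → 25.05 cm³.
Total extruded = 75 + 32.2 + 25.05 = 132.25 cm³.
Mass = 132.25 × 1.26 = 166.635 g.
Cost = 166.635 g / 1000 × $35.3/kg = $5.88.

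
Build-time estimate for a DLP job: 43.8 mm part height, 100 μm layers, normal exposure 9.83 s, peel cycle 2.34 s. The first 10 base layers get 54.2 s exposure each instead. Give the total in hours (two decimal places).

1.60 hours

Layers = ⌈43.8/0.1⌉ = 438.
Bottom layers = 10 × (54.2 + 2.34) = 565.4 s.
Normal layers = 428 × (9.83 + 2.34) = 5208.76 s.
Sum: 565.4 + 5208.76 = 5774.16 s → 1.60 hours.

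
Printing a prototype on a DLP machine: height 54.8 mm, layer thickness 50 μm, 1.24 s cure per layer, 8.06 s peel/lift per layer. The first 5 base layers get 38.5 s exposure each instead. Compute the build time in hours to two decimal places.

2.88 hours

Number of layers: 54.8 / 0.05 → 1096 (rounded up).
Base layers = 5 × (38.5 + 8.06) = 232.8 s.
Regular layers = 1091 × (1.24 + 8.06) = 10146.3 s.
Total = 232.8 + 10146.3 = 10379.1 s = 2.88 hours.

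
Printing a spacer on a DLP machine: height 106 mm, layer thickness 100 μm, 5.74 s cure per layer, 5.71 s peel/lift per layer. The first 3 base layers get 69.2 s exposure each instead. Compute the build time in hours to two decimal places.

3.42 hours

Layer count = ceil(106 / 0.1) = 1060.
Burn-in layers: 3 × (69.2 + 5.71) → 224.73 s.
Normal layers = 1057 × (5.74 + 5.71) = 12102.65 s.
Sum: 224.73 + 12102.65 = 12327.38 s → 3.42 hours.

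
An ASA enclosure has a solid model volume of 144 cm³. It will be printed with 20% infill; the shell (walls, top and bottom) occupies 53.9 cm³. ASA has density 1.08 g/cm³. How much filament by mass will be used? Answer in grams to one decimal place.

77.7 g

Infill region: 144 − 53.9 → 90.1 cm³.
Infill volume: 0.20 × 90.1 → 18.02 cm³.
Total extruded = 53.9 + 18.02 = 71.92 cm³.
Mass = 71.92 × 1.08 = 77.6736 g.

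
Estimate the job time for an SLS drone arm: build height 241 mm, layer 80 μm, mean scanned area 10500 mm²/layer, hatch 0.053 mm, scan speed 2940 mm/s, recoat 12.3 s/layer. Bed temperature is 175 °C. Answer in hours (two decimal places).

Layers = ⌈241/0.08⌉ = 3013.
Hatch length per layer = 10500 / 0.053, so 198113.2 mm.
Scan time per layer = 198113.2 / 2940 = 67.3854 s.
Time per layer = 67.3854 + 12.3, so 79.6854 s.
Total: 3013 × 79.6854 s = 240092.1102 s → 66.69 hours.

66.69 hours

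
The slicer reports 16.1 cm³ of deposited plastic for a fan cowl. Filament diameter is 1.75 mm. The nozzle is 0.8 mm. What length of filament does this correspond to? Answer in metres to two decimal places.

6.69 m

Filament cross-section = π × (1.75/2)² = 2.4053 mm².
Length = 16.1 cm³ / 2.4053 mm² = 16100 / 2.4053 = 6693.55 mm = 6.69 m.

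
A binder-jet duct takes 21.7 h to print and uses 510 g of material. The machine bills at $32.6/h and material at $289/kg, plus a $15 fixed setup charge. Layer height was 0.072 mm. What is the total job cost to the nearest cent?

Machine cost = 32.6 × 21.7 = $707.42.
Material charge = 289 × 510/1000, so $147.39.
Total = 707.42 + 147.39 + 15 = $869.81.

$869.81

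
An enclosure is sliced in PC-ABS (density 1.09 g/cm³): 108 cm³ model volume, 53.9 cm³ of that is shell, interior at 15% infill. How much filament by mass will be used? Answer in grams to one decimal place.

Volume inside the shell = 108 − 53.9, so 54.1 cm³.
Infill deposited: 0.15 × 54.1 → 8.115 cm³.
Total printed volume: 53.9 + 8.115 → 62.015 cm³.
Mass = 62.015 × 1.09, so 67.59635 g.

67.6 g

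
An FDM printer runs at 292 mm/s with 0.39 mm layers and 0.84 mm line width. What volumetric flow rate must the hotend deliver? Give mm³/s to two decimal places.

Bead cross-section = 0.39 × 0.84 = 0.3276 mm².
Volumetric flow = 292 × 0.3276 = 95.66 mm³/s.

95.66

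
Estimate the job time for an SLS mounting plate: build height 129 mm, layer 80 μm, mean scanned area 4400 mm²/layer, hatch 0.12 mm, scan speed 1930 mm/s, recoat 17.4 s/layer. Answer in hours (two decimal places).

Layer count = ceil(129 / 0.08) = 1613.
Scan path per layer: 4400 / 0.12 → 36666.7 mm.
Scan time per layer: 36666.7 / 1930 → 18.9983 s.
Per-layer time: 18.9983 + 17.4 → 36.3983 s.
1613 layers × 36.3983 s/layer = 58710.4579 s, i.e. 16.31 hours.

16.31 hours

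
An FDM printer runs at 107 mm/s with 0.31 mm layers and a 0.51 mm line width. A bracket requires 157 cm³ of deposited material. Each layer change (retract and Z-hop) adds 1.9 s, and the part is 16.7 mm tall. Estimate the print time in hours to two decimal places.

Line area: 0.31 × 0.51 → 0.1581 mm².
Total extruded path = 157000/0.1581 = 993042.4 mm.
Time extruding: 993042.4 / 107 → 9280.8 s.
Number of layers: 16.7 / 0.31 → 54 (rounded up).
Layer-change overhead = 54 × 1.9, so 102.6 s.
Total = 9280.8 + 102.6 = 9383.4 s = 2.61 hours.

2.61 hours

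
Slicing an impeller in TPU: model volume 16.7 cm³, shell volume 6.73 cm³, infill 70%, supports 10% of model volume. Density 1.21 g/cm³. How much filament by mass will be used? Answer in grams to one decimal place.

18.6 g

Volume inside the shell: 16.7 − 6.73 → 9.97 cm³.
Infill deposited: 0.70 × 9.97 → 6.979 cm³.
Support = 0.10 × 16.7, so 1.67 cm³.
Total printed volume: 6.73 + 6.979 + 1.67 → 15.379 cm³.
Mass = 15.379 × 1.21, so 18.60859 g.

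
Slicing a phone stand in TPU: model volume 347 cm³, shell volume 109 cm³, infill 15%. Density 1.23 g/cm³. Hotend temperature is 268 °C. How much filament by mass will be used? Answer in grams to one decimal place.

Interior volume = 347 − 109 = 238 cm³.
Infill volume = 0.15 × 238 = 35.7 cm³.
Total extruded: 109 + 35.7 → 144.7 cm³.
Mass: 144.7 × 1.23 → 177.981 g.

178.0 g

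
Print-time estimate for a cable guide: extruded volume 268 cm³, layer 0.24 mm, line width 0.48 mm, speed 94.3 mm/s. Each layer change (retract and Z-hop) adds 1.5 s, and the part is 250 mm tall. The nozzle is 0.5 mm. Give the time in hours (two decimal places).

7.29 hours

Line area = 0.24 × 0.48, so 0.1152 mm².
Path length: 268000 mm³ / 0.1152 mm² → 2326388.9 mm.
Print-move time = 2326388.9 / 94.3, so 24670.1 s.
Number of layers: 250 / 0.24 → 1042 (rounded up).
Z-hop total = 1042 × 1.5 = 1563 s.
Total = 24670.1 + 1563 = 26233.1 s = 7.29 hours.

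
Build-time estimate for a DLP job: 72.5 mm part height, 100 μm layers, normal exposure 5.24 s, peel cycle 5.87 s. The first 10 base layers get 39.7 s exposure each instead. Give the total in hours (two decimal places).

Layer count = ceil(72.5 / 0.1) = 725.
Bottom layers = 10 × (39.7 + 5.87), so 455.7 s.
Remaining layers: 715 × (5.24 + 5.87) → 7943.65 s.
Total = 455.7 + 7943.65 = 8399.35 s = 2.33 hours.

2.33 hours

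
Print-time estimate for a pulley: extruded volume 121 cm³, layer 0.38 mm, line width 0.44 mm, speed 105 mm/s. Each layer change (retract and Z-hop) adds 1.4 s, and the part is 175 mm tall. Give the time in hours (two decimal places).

Extrusion cross-section: 0.38 × 0.44 → 0.1672 mm².
Toolpath length = 121 cm³ / 0.1672 mm² = 121000 / 0.1672 = 723684.2 mm.
Print-move time = 723684.2 / 105 = 6892.2 s.
Layer count = ceil(175 / 0.38) = 461.
Non-print overhead = 461 × 1.4, so 645.4 s.
Altogether 6892.2 + 645.4 = 7537.6 s, i.e. 2.09 hours.

2.09 hours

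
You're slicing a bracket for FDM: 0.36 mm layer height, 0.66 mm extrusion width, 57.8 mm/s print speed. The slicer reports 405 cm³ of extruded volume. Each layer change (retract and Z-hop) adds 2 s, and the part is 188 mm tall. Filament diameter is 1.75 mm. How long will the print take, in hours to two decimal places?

Bead cross-section = 0.36 × 0.66, so 0.2376 mm².
Total extruded path = 405000/0.2376 = 1704545.5 mm.
Time extruding: 1704545.5 / 57.8 → 29490.4 s.
Number of layers: 188 / 0.36 → 523 (rounded up).
Non-print overhead = 523 × 2, so 1046 s.
Total = 29490.4 + 1046 = 30536.4 s = 8.48 hours.

8.48 hours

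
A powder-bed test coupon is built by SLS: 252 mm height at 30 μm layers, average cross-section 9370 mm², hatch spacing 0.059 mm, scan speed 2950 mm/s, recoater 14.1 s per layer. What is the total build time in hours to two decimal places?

158.52 hours

Layers = ⌈252/0.03⌉ = 8400.
Scan path per layer = 9370 / 0.059 = 158813.6 mm.
Per-layer scan time = 158813.6 / 2950, so 53.8351 s.
Time per layer = 53.8351 + 14.1, so 67.9351 s.
Total: 8400 × 67.9351 s = 570654.84 s → 158.52 hours.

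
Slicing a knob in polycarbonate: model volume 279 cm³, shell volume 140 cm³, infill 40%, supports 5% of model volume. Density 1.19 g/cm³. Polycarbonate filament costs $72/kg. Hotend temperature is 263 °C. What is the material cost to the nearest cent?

$17.95

Volume inside the shell: 279 − 140 → 139 cm³.
Deposited infill = 0.40 × 139 = 55.6 cm³.
Support = 0.05 × 279, so 13.95 cm³.
Total extruded = 140 + 55.6 + 13.95, so 209.55 cm³.
Mass: 209.55 × 1.19 → 249.3645 g.
At $72/kg: 249.3645/1000 × 72 = $17.95.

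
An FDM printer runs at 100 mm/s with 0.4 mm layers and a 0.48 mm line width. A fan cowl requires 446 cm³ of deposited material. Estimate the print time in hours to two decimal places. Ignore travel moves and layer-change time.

6.45 hours

Bead cross-section = 0.4 × 0.48, so 0.192 mm².
Toolpath length = 446 cm³ / 0.192 mm² = 446000 / 0.192 = 2322916.7 mm.
Extrusion time = 2322916.7 / 100, so 23229.2 s.
That's 23229.2 s → 6.45 hours.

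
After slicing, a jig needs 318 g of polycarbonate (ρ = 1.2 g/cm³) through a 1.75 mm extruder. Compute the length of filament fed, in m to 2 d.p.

110.17 m

Extruded volume: 318/1.2 = 265 cm³ (265000 mm³).
Filament cross-section = π × (1.75/2)² = 2.4053 mm².
Length = 265000 / 2.4053 = 110173.37 mm = 110.17 m.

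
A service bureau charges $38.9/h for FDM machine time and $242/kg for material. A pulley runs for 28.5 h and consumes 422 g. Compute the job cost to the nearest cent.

$1210.77

Machine-time cost = 38.9 × 28.5 = $1108.65.
Material cost = 242 × 422/1000, so $102.124.
Total = 1108.65 + 102.124 = 1210.774 ≈ $1210.77.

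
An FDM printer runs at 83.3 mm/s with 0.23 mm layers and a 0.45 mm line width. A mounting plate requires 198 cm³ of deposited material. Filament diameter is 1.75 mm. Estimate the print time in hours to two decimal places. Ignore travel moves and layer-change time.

Line area: 0.23 × 0.45 → 0.1035 mm².
Toolpath length = 198 cm³ / 0.1035 mm² = 198000 / 0.1035 = 1913043.5 mm.
Print-move time = 1913043.5 / 83.3 = 22965.7 s.
Converting: 22965.7 s = 6.38 hours.

6.38 hours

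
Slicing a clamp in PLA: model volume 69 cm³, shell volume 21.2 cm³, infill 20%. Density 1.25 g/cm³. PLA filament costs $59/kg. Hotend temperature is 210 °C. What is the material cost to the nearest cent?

$2.27

Infill region: 69 − 21.2 → 47.8 cm³.
Infill deposited: 0.20 × 47.8 → 9.56 cm³.
Deposited volume: 21.2 + 9.56 → 30.76 cm³.
Mass = 30.76 × 1.25, so 38.45 g.
At $59/kg: 38.45/1000 × 59 = $2.27.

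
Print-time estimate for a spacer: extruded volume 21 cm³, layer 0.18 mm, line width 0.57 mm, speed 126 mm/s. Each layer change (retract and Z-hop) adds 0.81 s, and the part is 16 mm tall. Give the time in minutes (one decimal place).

28.3 minutes

Extrusion cross-section = 0.18 × 0.57 = 0.1026 mm².
Toolpath length = 21 cm³ / 0.1026 mm² = 21000 / 0.1026 = 204678.4 mm.
Time extruding = 204678.4 / 126 = 1624.4 s.
Layer count = ceil(16 / 0.18) = 89.
Layer-change overhead: 89 × 0.81 → 72.09 s.
Altogether 1624.4 + 72.09 = 1696.49 s, i.e. 28.3 minutes.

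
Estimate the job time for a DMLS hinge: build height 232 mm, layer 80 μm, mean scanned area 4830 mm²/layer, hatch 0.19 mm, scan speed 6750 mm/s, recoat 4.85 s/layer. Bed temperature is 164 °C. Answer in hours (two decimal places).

6.94 hours

Number of layers: 232 / 0.08 → 2900 (rounded up).
Scan path per layer = 4830 / 0.19 = 25421.1 mm.
Scan time per layer: 25421.1 / 6750 → 3.7661 s.
Time per layer = 3.7661 + 4.85 = 8.6161 s.
Build time = 2900 × 8.6161 = 24986.69 s = 6.94 hours.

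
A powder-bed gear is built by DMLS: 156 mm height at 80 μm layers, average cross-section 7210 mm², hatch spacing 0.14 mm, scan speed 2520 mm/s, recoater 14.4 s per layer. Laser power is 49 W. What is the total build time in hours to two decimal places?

Layer count = ceil(156 / 0.08) = 1950.
Scan path per layer: 7210 / 0.14 → 51500 mm.
Scan time per layer: 51500 / 2520 → 20.4365 s.
Layer cycle: 20.4365 + 14.4 → 34.8365 s.
Total: 1950 × 34.8365 s = 67931.175 s → 18.87 hours.

18.87 hours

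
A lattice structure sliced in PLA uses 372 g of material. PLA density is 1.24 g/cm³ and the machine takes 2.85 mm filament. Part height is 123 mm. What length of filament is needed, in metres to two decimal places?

47.03 m

Volume = 372 g / 1.24 g·cm⁻³ = 300 cm³ = 300000 mm³.
Cross-section of 2.85 mm filament: π·(2.85/2)² = 6.3794 mm².
L = V/A = 300000/6.3794 = 47026.37 mm → 47.03 m.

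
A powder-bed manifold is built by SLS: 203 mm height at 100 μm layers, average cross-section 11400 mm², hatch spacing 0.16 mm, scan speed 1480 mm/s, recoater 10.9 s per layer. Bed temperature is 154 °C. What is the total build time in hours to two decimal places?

33.29 hours

Layers = ⌈203/0.1⌉ = 2030.
Scan path per layer = 11400 / 0.16, so 71250 mm.
Laser time per layer = 71250 / 1480 = 48.1419 s.
Layer cycle = 48.1419 + 10.9, so 59.0419 s.
Build time = 2030 × 59.0419 = 119855.057 s = 33.29 hours.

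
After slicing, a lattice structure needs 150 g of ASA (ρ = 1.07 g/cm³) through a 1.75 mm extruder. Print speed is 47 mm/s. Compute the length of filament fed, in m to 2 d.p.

58.28 m

Extruded volume: 150/1.07 = 140.1869 cm³ (140186.9 mm³).
Filament cross-section = π × (1.75/2)² = 2.4053 mm².
L = V/A = 140186.9/2.4053 = 58282.5 mm → 58.28 m.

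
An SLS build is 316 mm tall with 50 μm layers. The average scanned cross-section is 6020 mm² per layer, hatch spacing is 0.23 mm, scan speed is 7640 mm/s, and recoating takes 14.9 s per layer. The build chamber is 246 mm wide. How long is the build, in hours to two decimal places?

Layers = ⌈316/0.05⌉ = 6320.
Scan path per layer: 6020 / 0.23 → 26173.9 mm.
Scan time per layer: 26173.9 / 7640 → 3.4259 s.
Time per layer: 3.4259 + 14.9 → 18.3259 s.
Total: 6320 × 18.3259 s = 115819.688 s → 32.17 hours.

32.17 hours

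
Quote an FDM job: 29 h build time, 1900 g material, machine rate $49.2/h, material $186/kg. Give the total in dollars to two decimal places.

Machine cost = 49.2 × 29, so $1426.80.
Feedstock cost: 186 × 1900/1000 → $353.40.
Total = 1426.80 + 353.40 = $1780.20.

$1780.20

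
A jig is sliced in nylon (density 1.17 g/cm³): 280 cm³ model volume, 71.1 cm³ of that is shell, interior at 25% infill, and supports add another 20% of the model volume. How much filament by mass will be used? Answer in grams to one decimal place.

Volume inside the shell: 280 − 71.1 → 208.9 cm³.
Deposited infill = 0.25 × 208.9, so 52.225 cm³.
Support = 0.20 × 280 = 56 cm³.
Total printed volume = 71.1 + 52.225 + 56 = 179.325 cm³.
Mass: 179.325 × 1.17 → 209.81025 g.

209.8 g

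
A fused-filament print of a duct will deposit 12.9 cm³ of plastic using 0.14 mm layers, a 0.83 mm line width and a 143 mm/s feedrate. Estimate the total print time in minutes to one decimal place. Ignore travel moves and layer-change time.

12.9 minutes

Extrusion cross-section = 0.14 × 0.83 = 0.1162 mm².
Toolpath length = 12.9 cm³ / 0.1162 mm² = 12900 / 0.1162 = 111015.5 mm.
Print-move time: 111015.5 / 143 → 776.3 s.
776.3 s = 12.9 minutes.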